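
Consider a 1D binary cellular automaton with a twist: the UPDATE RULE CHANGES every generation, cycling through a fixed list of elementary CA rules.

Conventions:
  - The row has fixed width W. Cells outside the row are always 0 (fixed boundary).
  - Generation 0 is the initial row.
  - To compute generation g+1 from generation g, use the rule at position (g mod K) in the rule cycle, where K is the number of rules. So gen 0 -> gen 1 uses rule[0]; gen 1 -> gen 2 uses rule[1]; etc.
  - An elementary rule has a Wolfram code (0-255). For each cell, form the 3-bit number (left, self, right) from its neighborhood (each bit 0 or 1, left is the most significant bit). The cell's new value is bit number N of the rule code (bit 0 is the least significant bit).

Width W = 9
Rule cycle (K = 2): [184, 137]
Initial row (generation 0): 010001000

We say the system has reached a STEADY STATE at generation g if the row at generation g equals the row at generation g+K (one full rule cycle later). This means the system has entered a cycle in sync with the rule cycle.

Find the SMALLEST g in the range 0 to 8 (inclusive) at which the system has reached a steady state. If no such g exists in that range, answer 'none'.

Gen 0: 010001000
Gen 1 (rule 184): 001000100
Gen 2 (rule 137): 100010001
Gen 3 (rule 184): 010001000
Gen 4 (rule 137): 000100011
Gen 5 (rule 184): 000010010
Gen 6 (rule 137): 111000000
Gen 7 (rule 184): 110100000
Gen 8 (rule 137): 100001111
Gen 9 (rule 184): 010001110
Gen 10 (rule 137): 000101100

Answer: none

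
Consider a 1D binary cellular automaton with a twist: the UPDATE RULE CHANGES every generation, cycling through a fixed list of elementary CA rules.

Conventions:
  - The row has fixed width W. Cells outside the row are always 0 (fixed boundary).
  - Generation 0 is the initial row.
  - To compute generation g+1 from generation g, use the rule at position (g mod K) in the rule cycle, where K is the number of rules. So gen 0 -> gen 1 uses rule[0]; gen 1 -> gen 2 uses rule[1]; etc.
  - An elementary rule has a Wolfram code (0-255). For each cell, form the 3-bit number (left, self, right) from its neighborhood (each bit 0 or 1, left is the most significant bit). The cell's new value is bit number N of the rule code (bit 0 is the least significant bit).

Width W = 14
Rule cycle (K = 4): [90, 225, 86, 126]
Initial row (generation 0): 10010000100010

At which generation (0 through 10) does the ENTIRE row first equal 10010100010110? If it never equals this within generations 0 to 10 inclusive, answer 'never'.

Answer: never

Derivation:
Gen 0: 10010000100010
Gen 1 (rule 90): 01101001010101
Gen 2 (rule 225): 00110000101010
Gen 3 (rule 86): 01011001101011
Gen 4 (rule 126): 11111111111111
Gen 5 (rule 90): 10000000000001
Gen 6 (rule 225): 00111111111100
Gen 7 (rule 86): 01000000000110
Gen 8 (rule 126): 11100000001111
Gen 9 (rule 90): 10110000011001
Gen 10 (rule 225): 01010111001000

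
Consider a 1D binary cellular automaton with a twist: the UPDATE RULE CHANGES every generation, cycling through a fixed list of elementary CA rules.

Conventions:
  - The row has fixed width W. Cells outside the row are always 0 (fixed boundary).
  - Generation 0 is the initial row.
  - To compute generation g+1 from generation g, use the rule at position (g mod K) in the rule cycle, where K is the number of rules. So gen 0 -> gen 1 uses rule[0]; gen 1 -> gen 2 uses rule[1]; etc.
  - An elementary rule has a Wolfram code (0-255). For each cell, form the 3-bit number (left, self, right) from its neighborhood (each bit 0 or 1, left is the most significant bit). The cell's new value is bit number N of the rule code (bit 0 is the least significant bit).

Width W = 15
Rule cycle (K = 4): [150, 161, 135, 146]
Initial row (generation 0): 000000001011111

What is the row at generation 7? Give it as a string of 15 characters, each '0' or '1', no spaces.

Answer: 110111100111011

Derivation:
Gen 0: 000000001011111
Gen 1 (rule 150): 000000011001110
Gen 2 (rule 161): 111111000000100
Gen 3 (rule 135): 011110011111101
Gen 4 (rule 146): 101101101111000
Gen 5 (rule 150): 100000000110100
Gen 6 (rule 161): 001111110001001
Gen 7 (rule 135): 110111100111011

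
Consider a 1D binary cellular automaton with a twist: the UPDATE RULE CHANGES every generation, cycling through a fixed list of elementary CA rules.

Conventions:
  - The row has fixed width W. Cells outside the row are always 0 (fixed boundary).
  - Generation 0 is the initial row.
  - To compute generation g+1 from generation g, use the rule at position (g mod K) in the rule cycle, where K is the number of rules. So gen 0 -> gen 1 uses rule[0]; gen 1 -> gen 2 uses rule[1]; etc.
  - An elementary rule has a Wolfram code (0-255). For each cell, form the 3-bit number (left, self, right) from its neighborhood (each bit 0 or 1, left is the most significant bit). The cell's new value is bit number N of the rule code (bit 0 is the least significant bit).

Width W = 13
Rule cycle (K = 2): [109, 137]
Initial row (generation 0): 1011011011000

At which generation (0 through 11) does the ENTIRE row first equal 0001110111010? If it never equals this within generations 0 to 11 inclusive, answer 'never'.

Answer: never

Derivation:
Gen 0: 1011011011000
Gen 1 (rule 109): 1111111111011
Gen 2 (rule 137): 1111111110010
Gen 3 (rule 109): 1000000010010
Gen 4 (rule 137): 0011111000000
Gen 5 (rule 109): 1010001011111
Gen 6 (rule 137): 0000100011110
Gen 7 (rule 109): 1110101010010
Gen 8 (rule 137): 1100000000000
Gen 9 (rule 109): 1101111111111
Gen 10 (rule 137): 1001111111110
Gen 11 (rule 109): 1001000000010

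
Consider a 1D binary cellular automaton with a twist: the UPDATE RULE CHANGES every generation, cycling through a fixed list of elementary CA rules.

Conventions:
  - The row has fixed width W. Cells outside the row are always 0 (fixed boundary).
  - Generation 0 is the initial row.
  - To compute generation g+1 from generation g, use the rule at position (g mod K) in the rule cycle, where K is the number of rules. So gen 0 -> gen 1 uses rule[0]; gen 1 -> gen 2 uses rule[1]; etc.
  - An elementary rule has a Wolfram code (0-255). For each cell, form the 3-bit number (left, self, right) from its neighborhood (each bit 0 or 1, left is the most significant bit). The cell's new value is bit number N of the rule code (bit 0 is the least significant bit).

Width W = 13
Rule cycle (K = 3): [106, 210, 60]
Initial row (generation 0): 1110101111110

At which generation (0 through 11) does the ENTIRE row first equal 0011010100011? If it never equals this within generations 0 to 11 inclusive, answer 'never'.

Answer: never

Derivation:
Gen 0: 1110101111110
Gen 1 (rule 106): 1011011000010
Gen 2 (rule 210): 0001001100101
Gen 3 (rule 60): 0001101010111
Gen 4 (rule 106): 0011110101101
Gen 5 (rule 210): 0101110000100
Gen 6 (rule 60): 0111001000110
Gen 7 (rule 106): 1101010001110
Gen 8 (rule 210): 0100001010111
Gen 9 (rule 60): 0110001111100
Gen 10 (rule 106): 1110011000100
Gen 11 (rule 210): 0111101101010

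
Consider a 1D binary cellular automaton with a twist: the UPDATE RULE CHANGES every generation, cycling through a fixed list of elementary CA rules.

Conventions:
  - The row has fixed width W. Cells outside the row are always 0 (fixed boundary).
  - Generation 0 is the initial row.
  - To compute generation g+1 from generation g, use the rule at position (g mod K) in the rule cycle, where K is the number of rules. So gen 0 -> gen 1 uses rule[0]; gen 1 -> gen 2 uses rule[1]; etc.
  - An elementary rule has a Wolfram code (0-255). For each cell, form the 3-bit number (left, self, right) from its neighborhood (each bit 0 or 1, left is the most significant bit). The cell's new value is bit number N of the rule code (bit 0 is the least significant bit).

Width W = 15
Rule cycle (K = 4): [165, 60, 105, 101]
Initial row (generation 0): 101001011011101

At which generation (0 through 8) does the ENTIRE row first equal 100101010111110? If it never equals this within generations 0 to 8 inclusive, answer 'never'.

Answer: 2

Derivation:
Gen 0: 101001011011101
Gen 1 (rule 165): 111001100101011
Gen 2 (rule 60): 100101010111110
Gen 3 (rule 105): 000010101100010
Gen 4 (rule 101): 111011110101010
Gen 5 (rule 165): 010101101111110
Gen 6 (rule 60): 011111011000001
Gen 7 (rule 105): 010001111011100
Gen 8 (rule 101): 010100001100101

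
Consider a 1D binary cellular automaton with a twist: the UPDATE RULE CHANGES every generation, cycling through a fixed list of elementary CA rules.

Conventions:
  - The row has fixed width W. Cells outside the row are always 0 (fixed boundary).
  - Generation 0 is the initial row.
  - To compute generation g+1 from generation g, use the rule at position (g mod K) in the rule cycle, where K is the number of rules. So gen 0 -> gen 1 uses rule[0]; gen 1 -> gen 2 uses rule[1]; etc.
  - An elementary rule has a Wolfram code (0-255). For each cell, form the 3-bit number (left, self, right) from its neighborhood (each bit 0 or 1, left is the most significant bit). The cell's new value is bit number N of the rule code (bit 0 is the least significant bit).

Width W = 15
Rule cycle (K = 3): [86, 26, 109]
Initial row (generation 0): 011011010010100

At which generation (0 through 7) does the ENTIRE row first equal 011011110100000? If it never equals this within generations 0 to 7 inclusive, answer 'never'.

Answer: never

Derivation:
Gen 0: 011011010010100
Gen 1 (rule 86): 101001011110110
Gen 2 (rule 26): 000110010000101
Gen 3 (rule 109): 110110010110111
Gen 4 (rule 86): 010011110010001
Gen 5 (rule 26): 101110001101010
Gen 6 (rule 109): 111010101111110
Gen 7 (rule 86): 001010100000011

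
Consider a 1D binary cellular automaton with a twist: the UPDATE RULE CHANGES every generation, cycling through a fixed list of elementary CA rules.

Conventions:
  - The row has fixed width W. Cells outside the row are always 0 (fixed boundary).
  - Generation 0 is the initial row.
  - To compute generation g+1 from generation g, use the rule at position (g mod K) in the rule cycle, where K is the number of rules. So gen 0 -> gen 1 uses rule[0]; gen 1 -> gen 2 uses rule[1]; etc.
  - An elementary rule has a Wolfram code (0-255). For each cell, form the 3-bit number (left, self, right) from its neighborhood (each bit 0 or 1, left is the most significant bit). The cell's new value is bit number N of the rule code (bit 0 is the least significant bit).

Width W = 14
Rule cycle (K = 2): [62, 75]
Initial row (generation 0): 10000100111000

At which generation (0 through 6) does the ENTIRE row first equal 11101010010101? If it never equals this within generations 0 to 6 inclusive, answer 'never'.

Gen 0: 10000100111000
Gen 1 (rule 62): 11001111100100
Gen 2 (rule 75): 11011000101001
Gen 3 (rule 62): 10110101111111
Gen 4 (rule 75): 00110001000001
Gen 5 (rule 62): 01101011100011
Gen 6 (rule 75): 11100010101111

Answer: never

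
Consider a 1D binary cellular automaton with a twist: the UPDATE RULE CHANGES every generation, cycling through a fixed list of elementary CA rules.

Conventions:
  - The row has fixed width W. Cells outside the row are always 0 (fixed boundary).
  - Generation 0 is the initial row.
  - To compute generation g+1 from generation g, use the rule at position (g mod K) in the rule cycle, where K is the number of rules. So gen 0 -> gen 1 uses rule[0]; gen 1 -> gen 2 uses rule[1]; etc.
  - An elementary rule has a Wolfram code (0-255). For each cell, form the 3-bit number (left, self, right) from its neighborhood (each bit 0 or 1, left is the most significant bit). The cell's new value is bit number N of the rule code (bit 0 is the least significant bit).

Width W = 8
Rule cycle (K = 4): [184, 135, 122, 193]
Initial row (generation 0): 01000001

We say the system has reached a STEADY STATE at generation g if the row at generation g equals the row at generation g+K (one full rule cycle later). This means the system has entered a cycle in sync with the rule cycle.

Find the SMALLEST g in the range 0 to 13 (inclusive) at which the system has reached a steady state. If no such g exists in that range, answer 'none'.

Answer: none

Derivation:
Gen 0: 01000001
Gen 1 (rule 184): 00100000
Gen 2 (rule 135): 11101111
Gen 3 (rule 122): 10111001
Gen 4 (rule 193): 00011000
Gen 5 (rule 184): 00010100
Gen 6 (rule 135): 11110101
Gen 7 (rule 122): 10011010
Gen 8 (rule 193): 00001000
Gen 9 (rule 184): 00000100
Gen 10 (rule 135): 11111101
Gen 11 (rule 122): 10000110
Gen 12 (rule 193): 00110010
Gen 13 (rule 184): 00101001
Gen 14 (rule 135): 11101011
Gen 15 (rule 122): 10110111
Gen 16 (rule 193): 00010011
Gen 17 (rule 184): 00001010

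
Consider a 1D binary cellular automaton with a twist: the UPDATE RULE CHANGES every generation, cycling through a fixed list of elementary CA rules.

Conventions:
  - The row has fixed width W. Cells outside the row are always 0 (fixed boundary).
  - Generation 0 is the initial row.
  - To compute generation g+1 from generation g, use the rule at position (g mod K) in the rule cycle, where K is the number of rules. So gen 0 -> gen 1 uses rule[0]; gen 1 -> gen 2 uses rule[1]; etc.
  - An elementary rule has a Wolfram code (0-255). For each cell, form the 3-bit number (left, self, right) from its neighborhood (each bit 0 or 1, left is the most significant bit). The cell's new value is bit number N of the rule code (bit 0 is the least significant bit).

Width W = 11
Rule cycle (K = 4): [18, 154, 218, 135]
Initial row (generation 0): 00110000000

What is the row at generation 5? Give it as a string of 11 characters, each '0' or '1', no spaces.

Answer: 00101000000

Derivation:
Gen 0: 00110000000
Gen 1 (rule 18): 01001000000
Gen 2 (rule 154): 10110100000
Gen 3 (rule 218): 00110010000
Gen 4 (rule 135): 11000110111
Gen 5 (rule 18): 00101000000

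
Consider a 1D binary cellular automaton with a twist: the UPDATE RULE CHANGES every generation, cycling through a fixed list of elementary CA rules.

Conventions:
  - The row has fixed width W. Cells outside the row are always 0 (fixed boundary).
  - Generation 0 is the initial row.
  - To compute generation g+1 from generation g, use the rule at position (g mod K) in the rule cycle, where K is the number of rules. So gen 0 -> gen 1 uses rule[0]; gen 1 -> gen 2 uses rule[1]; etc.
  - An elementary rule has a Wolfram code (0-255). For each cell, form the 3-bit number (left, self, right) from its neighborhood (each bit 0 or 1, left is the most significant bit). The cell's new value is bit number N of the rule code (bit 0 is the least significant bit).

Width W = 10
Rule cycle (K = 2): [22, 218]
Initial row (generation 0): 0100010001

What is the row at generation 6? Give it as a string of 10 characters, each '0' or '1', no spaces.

Gen 0: 0100010001
Gen 1 (rule 22): 1110111011
Gen 2 (rule 218): 1110111011
Gen 3 (rule 22): 0000000000
Gen 4 (rule 218): 0000000000
Gen 5 (rule 22): 0000000000
Gen 6 (rule 218): 0000000000

Answer: 0000000000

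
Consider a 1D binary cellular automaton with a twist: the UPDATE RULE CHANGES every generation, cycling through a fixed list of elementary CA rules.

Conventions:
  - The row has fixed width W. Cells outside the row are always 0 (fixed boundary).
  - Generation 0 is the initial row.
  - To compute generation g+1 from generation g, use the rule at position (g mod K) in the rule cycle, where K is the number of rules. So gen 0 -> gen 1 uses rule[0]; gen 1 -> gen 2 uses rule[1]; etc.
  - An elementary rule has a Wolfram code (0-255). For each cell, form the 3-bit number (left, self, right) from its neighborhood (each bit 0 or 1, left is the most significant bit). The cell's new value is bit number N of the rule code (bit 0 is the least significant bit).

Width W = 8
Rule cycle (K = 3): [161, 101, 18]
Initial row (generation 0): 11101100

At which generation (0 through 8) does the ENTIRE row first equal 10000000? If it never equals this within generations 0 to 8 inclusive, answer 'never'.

Gen 0: 11101100
Gen 1 (rule 161): 01010001
Gen 2 (rule 101): 01110101
Gen 3 (rule 18): 10000000
Gen 4 (rule 161): 00111111
Gen 5 (rule 101): 10000001
Gen 6 (rule 18): 01000010
Gen 7 (rule 161): 00011000
Gen 8 (rule 101): 11001011

Answer: 3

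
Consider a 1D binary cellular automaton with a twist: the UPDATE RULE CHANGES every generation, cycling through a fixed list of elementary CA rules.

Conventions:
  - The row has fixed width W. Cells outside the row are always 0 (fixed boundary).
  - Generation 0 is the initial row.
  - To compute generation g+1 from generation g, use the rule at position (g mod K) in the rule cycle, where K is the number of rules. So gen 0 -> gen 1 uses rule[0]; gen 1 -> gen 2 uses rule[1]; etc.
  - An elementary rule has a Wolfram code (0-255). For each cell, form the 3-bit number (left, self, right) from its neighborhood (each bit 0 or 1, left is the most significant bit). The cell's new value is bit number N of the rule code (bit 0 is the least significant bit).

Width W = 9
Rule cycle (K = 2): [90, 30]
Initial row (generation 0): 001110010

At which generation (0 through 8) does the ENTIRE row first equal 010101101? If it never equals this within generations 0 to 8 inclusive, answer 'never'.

Gen 0: 001110010
Gen 1 (rule 90): 011011101
Gen 2 (rule 30): 110010001
Gen 3 (rule 90): 111101010
Gen 4 (rule 30): 100001011
Gen 5 (rule 90): 010010011
Gen 6 (rule 30): 111111110
Gen 7 (rule 90): 100000011
Gen 8 (rule 30): 110000110

Answer: never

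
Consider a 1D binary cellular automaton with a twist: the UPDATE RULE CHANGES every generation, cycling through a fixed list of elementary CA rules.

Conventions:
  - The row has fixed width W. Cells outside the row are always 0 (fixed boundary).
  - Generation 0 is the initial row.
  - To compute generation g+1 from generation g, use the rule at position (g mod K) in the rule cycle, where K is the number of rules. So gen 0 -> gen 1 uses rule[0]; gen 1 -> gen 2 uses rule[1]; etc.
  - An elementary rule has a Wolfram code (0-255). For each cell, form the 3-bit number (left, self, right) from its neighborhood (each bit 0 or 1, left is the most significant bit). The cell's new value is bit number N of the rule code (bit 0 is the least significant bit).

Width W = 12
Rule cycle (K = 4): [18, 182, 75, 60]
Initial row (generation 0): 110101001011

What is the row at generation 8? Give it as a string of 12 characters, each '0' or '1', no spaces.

Gen 0: 110101001011
Gen 1 (rule 18): 000000110000
Gen 2 (rule 182): 000001001000
Gen 3 (rule 75): 111110010011
Gen 4 (rule 60): 100001011010
Gen 5 (rule 18): 010010000001
Gen 6 (rule 182): 111111000011
Gen 7 (rule 75): 100001011111
Gen 8 (rule 60): 110001110000

Answer: 110001110000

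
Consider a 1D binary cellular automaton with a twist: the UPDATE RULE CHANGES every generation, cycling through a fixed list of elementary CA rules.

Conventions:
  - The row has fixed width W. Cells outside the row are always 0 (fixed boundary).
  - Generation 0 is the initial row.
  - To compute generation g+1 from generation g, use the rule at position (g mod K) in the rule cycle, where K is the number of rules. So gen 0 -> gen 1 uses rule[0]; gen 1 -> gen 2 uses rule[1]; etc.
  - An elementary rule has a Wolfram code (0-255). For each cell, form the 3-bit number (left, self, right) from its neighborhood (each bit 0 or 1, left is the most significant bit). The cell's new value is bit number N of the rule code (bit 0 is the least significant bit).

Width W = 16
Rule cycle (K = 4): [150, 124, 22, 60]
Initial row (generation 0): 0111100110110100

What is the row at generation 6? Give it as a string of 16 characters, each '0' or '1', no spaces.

Gen 0: 0111100110110100
Gen 1 (rule 150): 1011011000000110
Gen 2 (rule 124): 1111111100000111
Gen 3 (rule 22): 0000000010001000
Gen 4 (rule 60): 0000000011001100
Gen 5 (rule 150): 0000000100110010
Gen 6 (rule 124): 0000000110111011

Answer: 0000000110111011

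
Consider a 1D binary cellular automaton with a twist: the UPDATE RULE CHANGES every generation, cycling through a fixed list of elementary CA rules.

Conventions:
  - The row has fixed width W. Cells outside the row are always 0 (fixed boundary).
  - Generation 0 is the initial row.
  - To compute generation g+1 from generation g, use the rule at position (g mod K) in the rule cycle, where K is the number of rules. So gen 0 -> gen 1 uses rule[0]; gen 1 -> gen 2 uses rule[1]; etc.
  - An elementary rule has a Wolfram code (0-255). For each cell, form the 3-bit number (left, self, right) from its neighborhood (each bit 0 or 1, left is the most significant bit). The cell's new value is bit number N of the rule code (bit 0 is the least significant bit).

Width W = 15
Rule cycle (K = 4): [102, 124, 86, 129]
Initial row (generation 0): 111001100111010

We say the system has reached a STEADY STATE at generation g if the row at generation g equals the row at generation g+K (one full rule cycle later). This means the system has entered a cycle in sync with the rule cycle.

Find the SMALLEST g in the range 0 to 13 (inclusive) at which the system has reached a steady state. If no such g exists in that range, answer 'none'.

Answer: none

Derivation:
Gen 0: 111001100111010
Gen 1 (rule 102): 001010101001110
Gen 2 (rule 124): 001111111101011
Gen 3 (rule 86): 010000000101001
Gen 4 (rule 129): 000111110000000
Gen 5 (rule 102): 001000010000000
Gen 6 (rule 124): 001100011000000
Gen 7 (rule 86): 010110101100000
Gen 8 (rule 129): 000000000001111
Gen 9 (rule 102): 000000000010001
Gen 10 (rule 124): 000000000011001
Gen 11 (rule 86): 000000000101111
Gen 12 (rule 129): 111111110000110
Gen 13 (rule 102): 000000010001010
Gen 14 (rule 124): 000000011001111
Gen 15 (rule 86): 000000101110001
Gen 16 (rule 129): 111110000100100
Gen 17 (rule 102): 000010001101100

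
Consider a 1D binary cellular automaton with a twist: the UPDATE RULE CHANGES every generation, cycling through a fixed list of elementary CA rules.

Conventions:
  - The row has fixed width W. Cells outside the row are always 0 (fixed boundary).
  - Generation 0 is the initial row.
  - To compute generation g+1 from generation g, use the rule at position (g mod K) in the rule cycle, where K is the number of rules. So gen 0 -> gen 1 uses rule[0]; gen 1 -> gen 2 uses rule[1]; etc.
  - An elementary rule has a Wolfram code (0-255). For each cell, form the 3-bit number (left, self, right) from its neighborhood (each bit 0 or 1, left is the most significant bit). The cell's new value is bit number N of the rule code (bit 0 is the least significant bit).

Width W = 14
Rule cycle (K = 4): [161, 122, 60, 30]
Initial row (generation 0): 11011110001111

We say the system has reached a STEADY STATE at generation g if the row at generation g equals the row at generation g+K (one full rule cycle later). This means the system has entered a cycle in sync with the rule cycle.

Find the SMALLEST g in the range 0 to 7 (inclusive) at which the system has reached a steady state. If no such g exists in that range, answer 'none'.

Answer: none

Derivation:
Gen 0: 11011110001111
Gen 1 (rule 161): 00101100100110
Gen 2 (rule 122): 01011111011111
Gen 3 (rule 60): 01110000110000
Gen 4 (rule 30): 11001001101000
Gen 5 (rule 161): 00000000010011
Gen 6 (rule 122): 00000000101111
Gen 7 (rule 60): 00000000111000
Gen 8 (rule 30): 00000001100100
Gen 9 (rule 161): 11111100000001
Gen 10 (rule 122): 10000110000010
Gen 11 (rule 60): 11000101000011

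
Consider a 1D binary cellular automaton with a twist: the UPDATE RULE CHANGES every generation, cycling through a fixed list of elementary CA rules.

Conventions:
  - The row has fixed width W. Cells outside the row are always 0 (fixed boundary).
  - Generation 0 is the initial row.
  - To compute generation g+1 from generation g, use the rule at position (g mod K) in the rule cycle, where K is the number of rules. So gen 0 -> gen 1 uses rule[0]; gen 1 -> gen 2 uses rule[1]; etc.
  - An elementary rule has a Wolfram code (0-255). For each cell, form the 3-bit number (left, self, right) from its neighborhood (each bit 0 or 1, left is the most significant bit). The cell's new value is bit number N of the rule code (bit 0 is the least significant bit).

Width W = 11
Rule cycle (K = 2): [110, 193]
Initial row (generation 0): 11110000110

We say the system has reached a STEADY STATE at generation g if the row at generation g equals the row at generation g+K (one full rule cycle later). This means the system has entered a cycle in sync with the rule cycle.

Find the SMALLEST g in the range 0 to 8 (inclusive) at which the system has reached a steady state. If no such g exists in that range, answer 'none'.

Answer: none

Derivation:
Gen 0: 11110000110
Gen 1 (rule 110): 10010001110
Gen 2 (rule 193): 00000100110
Gen 3 (rule 110): 00001101110
Gen 4 (rule 193): 11100100110
Gen 5 (rule 110): 10101101110
Gen 6 (rule 193): 00000100110
Gen 7 (rule 110): 00001101110
Gen 8 (rule 193): 11100100110
Gen 9 (rule 110): 10101101110
Gen 10 (rule 193): 00000100110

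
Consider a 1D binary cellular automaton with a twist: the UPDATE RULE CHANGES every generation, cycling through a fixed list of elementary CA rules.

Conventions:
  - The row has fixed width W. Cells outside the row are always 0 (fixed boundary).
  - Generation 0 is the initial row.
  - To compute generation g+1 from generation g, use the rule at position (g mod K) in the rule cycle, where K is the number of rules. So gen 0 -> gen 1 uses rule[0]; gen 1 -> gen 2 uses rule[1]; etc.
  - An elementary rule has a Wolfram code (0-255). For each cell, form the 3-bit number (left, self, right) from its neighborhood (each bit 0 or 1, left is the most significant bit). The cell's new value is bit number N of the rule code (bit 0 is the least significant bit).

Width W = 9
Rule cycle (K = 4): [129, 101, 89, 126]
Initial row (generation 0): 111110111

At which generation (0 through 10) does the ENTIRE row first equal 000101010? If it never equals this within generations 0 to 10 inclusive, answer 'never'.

Gen 0: 111110111
Gen 1 (rule 129): 011100010
Gen 2 (rule 101): 000101010
Gen 3 (rule 89): 110000001
Gen 4 (rule 126): 111000011
Gen 5 (rule 129): 010011000
Gen 6 (rule 101): 010001011
Gen 7 (rule 89): 001100011
Gen 8 (rule 126): 011110111
Gen 9 (rule 129): 001100010
Gen 10 (rule 101): 100101010

Answer: 2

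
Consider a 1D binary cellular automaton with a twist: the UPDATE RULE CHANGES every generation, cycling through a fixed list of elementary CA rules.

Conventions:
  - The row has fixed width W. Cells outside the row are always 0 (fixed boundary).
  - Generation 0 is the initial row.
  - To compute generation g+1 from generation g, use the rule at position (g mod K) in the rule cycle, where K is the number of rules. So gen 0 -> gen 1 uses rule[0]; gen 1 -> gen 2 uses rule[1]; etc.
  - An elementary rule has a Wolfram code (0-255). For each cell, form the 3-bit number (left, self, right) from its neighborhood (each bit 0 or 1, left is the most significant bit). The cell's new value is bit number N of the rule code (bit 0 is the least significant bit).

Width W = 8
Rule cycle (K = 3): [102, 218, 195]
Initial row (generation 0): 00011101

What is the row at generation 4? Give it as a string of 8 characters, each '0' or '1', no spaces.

Gen 0: 00011101
Gen 1 (rule 102): 00100111
Gen 2 (rule 218): 01011111
Gen 3 (rule 195): 10001111
Gen 4 (rule 102): 10010001

Answer: 10010001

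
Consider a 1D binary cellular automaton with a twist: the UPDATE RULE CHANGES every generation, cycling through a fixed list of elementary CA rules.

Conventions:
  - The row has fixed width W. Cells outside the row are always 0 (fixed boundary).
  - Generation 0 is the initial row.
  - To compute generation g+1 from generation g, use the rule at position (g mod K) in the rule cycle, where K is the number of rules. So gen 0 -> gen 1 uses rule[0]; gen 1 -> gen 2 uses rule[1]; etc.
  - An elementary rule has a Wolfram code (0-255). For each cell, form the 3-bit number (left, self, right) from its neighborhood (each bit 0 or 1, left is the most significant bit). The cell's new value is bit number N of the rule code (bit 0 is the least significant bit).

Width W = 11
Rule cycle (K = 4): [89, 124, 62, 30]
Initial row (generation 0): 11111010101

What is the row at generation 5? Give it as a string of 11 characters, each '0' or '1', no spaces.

Answer: 00011011111

Derivation:
Gen 0: 11111010101
Gen 1 (rule 89): 10001000000
Gen 2 (rule 124): 11001100000
Gen 3 (rule 62): 10111010000
Gen 4 (rule 30): 10100011000
Gen 5 (rule 89): 00011011111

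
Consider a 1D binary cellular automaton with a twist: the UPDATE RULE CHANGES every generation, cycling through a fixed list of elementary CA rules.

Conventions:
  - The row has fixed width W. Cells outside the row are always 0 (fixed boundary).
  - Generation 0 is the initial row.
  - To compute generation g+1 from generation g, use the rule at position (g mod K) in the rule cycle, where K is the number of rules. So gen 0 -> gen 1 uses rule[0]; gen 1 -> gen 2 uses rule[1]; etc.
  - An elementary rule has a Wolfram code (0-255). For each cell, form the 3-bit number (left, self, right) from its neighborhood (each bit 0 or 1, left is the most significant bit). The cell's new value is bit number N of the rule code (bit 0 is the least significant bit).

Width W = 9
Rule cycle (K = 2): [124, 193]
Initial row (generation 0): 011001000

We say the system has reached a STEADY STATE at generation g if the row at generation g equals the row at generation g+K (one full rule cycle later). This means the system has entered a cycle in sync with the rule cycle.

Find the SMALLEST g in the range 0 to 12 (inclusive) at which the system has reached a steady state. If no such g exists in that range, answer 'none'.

Gen 0: 011001000
Gen 1 (rule 124): 011101100
Gen 2 (rule 193): 001100101
Gen 3 (rule 124): 001110111
Gen 4 (rule 193): 100110011
Gen 5 (rule 124): 110111011
Gen 6 (rule 193): 010011001
Gen 7 (rule 124): 011011101
Gen 8 (rule 193): 001001100
Gen 9 (rule 124): 001101110
Gen 10 (rule 193): 100100110
Gen 11 (rule 124): 110110111
Gen 12 (rule 193): 010010011
Gen 13 (rule 124): 011011011
Gen 14 (rule 193): 001001001

Answer: none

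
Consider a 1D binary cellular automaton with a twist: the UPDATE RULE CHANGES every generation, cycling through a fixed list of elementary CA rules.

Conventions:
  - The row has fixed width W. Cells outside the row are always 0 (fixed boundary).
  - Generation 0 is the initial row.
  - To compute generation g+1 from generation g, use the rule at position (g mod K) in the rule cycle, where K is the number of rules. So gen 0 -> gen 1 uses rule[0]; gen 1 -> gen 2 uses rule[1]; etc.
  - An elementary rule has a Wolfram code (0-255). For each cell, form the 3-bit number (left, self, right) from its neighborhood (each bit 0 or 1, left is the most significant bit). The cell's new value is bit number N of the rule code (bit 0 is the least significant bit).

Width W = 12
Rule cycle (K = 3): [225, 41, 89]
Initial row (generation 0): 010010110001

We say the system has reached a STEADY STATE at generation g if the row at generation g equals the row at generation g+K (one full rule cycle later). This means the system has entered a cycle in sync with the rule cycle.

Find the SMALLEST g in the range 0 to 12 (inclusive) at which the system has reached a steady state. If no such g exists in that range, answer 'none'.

Gen 0: 010010110001
Gen 1 (rule 225): 000001010100
Gen 2 (rule 41): 111100101001
Gen 3 (rule 89): 100110000100
Gen 4 (rule 225): 000010110001
Gen 5 (rule 41): 111001100100
Gen 6 (rule 89): 101101110011
Gen 7 (rule 225): 010110110001
Gen 8 (rule 41): 001101100100
Gen 9 (rule 89): 101101110011
Gen 10 (rule 225): 010110110001
Gen 11 (rule 41): 001101100100
Gen 12 (rule 89): 101101110011
Gen 13 (rule 225): 010110110001
Gen 14 (rule 41): 001101100100
Gen 15 (rule 89): 101101110011

Answer: 6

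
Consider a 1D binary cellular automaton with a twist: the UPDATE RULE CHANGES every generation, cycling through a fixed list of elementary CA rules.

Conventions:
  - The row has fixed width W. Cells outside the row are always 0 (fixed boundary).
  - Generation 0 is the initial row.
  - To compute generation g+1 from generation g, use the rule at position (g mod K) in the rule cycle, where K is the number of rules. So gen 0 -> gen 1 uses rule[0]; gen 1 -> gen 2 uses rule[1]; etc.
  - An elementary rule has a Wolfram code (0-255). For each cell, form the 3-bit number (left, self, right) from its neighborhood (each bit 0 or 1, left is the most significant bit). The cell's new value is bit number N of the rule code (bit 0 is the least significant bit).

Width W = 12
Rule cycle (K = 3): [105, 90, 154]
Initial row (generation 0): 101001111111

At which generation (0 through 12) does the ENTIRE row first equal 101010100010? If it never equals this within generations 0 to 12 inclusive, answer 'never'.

Answer: 2

Derivation:
Gen 0: 101001111111
Gen 1 (rule 105): 010001000001
Gen 2 (rule 90): 101010100010
Gen 3 (rule 154): 000000010101
Gen 4 (rule 105): 111111001010
Gen 5 (rule 90): 100001110001
Gen 6 (rule 154): 010011101010
Gen 7 (rule 105): 000010110100
Gen 8 (rule 90): 000100110010
Gen 9 (rule 154): 001011101101
Gen 10 (rule 105): 100110111110
Gen 11 (rule 90): 011110100011
Gen 12 (rule 154): 111100010110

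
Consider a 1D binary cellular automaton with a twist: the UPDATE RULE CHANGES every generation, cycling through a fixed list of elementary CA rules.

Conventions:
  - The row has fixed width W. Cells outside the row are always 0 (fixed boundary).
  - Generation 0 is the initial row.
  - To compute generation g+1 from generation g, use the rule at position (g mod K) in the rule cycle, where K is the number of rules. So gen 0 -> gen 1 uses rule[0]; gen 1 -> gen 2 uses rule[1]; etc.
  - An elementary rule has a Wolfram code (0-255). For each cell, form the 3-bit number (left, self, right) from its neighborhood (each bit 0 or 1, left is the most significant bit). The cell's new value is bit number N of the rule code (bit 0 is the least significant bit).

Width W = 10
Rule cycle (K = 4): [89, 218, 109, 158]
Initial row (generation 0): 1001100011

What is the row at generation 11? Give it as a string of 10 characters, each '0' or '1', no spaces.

Answer: 1111001011

Derivation:
Gen 0: 1001100011
Gen 1 (rule 89): 0101111011
Gen 2 (rule 218): 1001111011
Gen 3 (rule 109): 1001001111
Gen 4 (rule 158): 1111111110
Gen 5 (rule 89): 1000000011
Gen 6 (rule 218): 0100000111
Gen 7 (rule 109): 0101110101
Gen 8 (rule 158): 1101100101
Gen 9 (rule 89): 1101110000
Gen 10 (rule 218): 1101111000
Gen 11 (rule 109): 1111001011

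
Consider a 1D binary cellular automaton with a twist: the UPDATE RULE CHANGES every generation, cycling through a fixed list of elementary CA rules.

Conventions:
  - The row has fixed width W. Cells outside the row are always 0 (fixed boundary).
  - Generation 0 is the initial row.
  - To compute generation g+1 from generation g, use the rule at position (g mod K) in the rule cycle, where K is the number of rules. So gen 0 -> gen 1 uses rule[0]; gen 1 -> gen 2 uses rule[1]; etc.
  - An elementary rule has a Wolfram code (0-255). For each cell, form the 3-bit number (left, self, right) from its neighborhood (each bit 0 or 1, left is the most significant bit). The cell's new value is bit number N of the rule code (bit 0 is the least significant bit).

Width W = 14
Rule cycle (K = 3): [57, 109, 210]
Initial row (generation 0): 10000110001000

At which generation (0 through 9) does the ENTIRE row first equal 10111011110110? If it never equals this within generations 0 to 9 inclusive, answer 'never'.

Gen 0: 10000110001000
Gen 1 (rule 57): 01110101100111
Gen 2 (rule 109): 01011111100101
Gen 3 (rule 210): 10001111111000
Gen 4 (rule 57): 01101000000111
Gen 5 (rule 109): 01111011110101
Gen 6 (rule 210): 10111001110000
Gen 7 (rule 57): 01100101001111
Gen 8 (rule 109): 01100111001001
Gen 9 (rule 210): 10111011110110

Answer: 9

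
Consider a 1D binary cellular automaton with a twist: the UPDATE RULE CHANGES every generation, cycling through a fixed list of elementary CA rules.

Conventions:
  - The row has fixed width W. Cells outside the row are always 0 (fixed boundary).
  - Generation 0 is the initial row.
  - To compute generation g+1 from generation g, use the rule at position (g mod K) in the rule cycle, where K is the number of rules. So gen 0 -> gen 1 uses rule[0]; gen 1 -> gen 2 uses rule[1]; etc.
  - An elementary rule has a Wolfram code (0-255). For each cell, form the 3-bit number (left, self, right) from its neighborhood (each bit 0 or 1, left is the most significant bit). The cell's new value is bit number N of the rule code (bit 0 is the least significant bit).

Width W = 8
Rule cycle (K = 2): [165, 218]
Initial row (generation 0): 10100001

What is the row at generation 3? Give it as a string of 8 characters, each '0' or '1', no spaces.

Answer: 01010001

Derivation:
Gen 0: 10100001
Gen 1 (rule 165): 11101101
Gen 2 (rule 218): 11101100
Gen 3 (rule 165): 01010001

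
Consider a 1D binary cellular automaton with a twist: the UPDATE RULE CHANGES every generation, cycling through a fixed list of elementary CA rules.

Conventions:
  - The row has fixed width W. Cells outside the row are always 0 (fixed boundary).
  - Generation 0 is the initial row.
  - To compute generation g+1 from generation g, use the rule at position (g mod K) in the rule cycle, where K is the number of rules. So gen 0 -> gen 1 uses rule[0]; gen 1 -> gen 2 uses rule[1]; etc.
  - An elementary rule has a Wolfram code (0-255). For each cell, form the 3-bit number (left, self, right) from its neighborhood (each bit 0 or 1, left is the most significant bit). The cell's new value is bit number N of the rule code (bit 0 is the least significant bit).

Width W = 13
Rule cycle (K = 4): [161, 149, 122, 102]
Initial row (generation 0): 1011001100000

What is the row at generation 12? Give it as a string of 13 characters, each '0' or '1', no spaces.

Answer: 1010110100011

Derivation:
Gen 0: 1011001100000
Gen 1 (rule 161): 0100000001111
Gen 2 (rule 149): 0111111100110
Gen 3 (rule 122): 1100000111111
Gen 4 (rule 102): 0100001000001
Gen 5 (rule 161): 0001100011100
Gen 6 (rule 149): 1100011001011
Gen 7 (rule 122): 1110111110111
Gen 8 (rule 102): 0011000011001
Gen 9 (rule 161): 1000011000000
Gen 10 (rule 149): 1111000111111
Gen 11 (rule 122): 1001101100001
Gen 12 (rule 102): 1010110100011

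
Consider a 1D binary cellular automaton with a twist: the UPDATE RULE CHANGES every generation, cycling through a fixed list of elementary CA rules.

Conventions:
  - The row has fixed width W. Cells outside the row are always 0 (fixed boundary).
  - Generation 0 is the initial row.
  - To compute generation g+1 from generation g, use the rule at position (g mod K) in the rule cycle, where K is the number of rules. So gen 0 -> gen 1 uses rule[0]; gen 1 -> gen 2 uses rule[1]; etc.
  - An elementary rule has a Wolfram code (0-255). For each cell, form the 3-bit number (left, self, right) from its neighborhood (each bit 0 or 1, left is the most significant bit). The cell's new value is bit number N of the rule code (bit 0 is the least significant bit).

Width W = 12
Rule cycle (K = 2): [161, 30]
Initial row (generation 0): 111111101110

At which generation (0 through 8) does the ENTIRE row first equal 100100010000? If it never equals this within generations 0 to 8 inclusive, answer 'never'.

Gen 0: 111111101110
Gen 1 (rule 161): 011111010100
Gen 2 (rule 30): 110000010110
Gen 3 (rule 161): 000111001000
Gen 4 (rule 30): 001100111100
Gen 5 (rule 161): 100000011001
Gen 6 (rule 30): 110000110111
Gen 7 (rule 161): 000110001010
Gen 8 (rule 30): 001101011011

Answer: never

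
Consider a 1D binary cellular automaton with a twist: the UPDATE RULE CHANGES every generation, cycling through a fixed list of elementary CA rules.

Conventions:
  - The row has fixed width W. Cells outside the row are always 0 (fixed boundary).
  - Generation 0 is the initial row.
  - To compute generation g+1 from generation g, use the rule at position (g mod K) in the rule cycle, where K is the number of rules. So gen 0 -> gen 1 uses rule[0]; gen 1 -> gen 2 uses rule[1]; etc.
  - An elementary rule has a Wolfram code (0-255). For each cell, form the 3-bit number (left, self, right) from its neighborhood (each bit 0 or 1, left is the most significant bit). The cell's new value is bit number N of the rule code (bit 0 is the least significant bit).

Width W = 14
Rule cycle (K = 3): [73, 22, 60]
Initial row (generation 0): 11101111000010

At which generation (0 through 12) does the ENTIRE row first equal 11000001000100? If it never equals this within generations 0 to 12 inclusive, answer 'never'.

Gen 0: 11101111000010
Gen 1 (rule 73): 10101001011000
Gen 2 (rule 22): 10101111000100
Gen 3 (rule 60): 11111000100110
Gen 4 (rule 73): 10001010000110
Gen 5 (rule 22): 11011011001001
Gen 6 (rule 60): 10110110101101
Gen 7 (rule 73): 00110110001100
Gen 8 (rule 22): 01000001010010
Gen 9 (rule 60): 01100001111011
Gen 10 (rule 73): 01101101001011
Gen 11 (rule 22): 10000001111000
Gen 12 (rule 60): 11000001000100

Answer: 12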